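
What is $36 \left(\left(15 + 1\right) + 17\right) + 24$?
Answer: $1212$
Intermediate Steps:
$36 \left(\left(15 + 1\right) + 17\right) + 24 = 36 \left(16 + 17\right) + 24 = 36 \cdot 33 + 24 = 1188 + 24 = 1212$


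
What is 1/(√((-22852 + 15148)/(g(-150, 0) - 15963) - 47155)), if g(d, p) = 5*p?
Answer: -I*√1335087784027/250909187 ≈ -0.0046051*I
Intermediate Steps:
1/(√((-22852 + 15148)/(g(-150, 0) - 15963) - 47155)) = 1/(√((-22852 + 15148)/(5*0 - 15963) - 47155)) = 1/(√(-7704/(0 - 15963) - 47155)) = 1/(√(-7704/(-15963) - 47155)) = 1/(√(-7704*(-1/15963) - 47155)) = 1/(√(2568/5321 - 47155)) = 1/(√(-250909187/5321)) = 1/(I*√1335087784027/5321) = -I*√1335087784027/250909187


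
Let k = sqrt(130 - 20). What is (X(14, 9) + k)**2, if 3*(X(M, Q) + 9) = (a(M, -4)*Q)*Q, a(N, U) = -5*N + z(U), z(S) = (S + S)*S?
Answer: (1035 - sqrt(110))**2 ≈ 1.0496e+6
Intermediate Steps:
z(S) = 2*S**2 (z(S) = (2*S)*S = 2*S**2)
a(N, U) = -5*N + 2*U**2
X(M, Q) = -9 + Q**2*(32 - 5*M)/3 (X(M, Q) = -9 + (((-5*M + 2*(-4)**2)*Q)*Q)/3 = -9 + (((-5*M + 2*16)*Q)*Q)/3 = -9 + (((-5*M + 32)*Q)*Q)/3 = -9 + (((32 - 5*M)*Q)*Q)/3 = -9 + ((Q*(32 - 5*M))*Q)/3 = -9 + (Q**2*(32 - 5*M))/3 = -9 + Q**2*(32 - 5*M)/3)
k = sqrt(110) ≈ 10.488
(X(14, 9) + k)**2 = ((-9 + (1/3)*9**2*(32 - 5*14)) + sqrt(110))**2 = ((-9 + (1/3)*81*(32 - 70)) + sqrt(110))**2 = ((-9 + (1/3)*81*(-38)) + sqrt(110))**2 = ((-9 - 1026) + sqrt(110))**2 = (-1035 + sqrt(110))**2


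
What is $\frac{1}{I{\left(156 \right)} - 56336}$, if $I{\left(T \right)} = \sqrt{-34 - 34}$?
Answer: $- \frac{14084}{793436241} - \frac{i \sqrt{17}}{1586872482} \approx -1.7751 \cdot 10^{-5} - 2.5983 \cdot 10^{-9} i$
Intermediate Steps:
$I{\left(T \right)} = 2 i \sqrt{17}$ ($I{\left(T \right)} = \sqrt{-68} = 2 i \sqrt{17}$)
$\frac{1}{I{\left(156 \right)} - 56336} = \frac{1}{2 i \sqrt{17} - 56336} = \frac{1}{-56336 + 2 i \sqrt{17}}$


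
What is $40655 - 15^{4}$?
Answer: $-9970$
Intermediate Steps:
$40655 - 15^{4} = 40655 - 50625 = -9970$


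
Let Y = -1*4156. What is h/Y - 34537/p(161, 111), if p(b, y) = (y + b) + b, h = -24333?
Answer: -132999583/1799548 ≈ -73.907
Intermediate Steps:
Y = -4156
p(b, y) = y + 2*b (p(b, y) = (b + y) + b = y + 2*b)
h/Y - 34537/p(161, 111) = -24333/(-4156) - 34537/(111 + 2*161) = -24333*(-1/4156) - 34537/(111 + 322) = 24333/4156 - 34537/433 = -132999583/1799548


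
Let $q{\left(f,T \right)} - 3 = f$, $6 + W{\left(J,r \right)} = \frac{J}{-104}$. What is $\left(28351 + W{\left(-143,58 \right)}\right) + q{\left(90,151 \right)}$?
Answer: $\frac{227515}{8} \approx 28439.0$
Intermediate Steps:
$W{\left(J,r \right)} = -6 - \frac{J}{104}$ ($W{\left(J,r \right)} = -6 + \frac{J}{-104} = -6 + J \left(- \frac{1}{104}\right) = -6 - \frac{J}{104}$)
$q{\left(f,T \right)} = 3 + f$
$\left(28351 + W{\left(-143,58 \right)}\right) + q{\left(90,151 \right)} = \left(28351 - \frac{37}{8}\right) + \left(3 + 90\right) = \left(28351 + \left(-6 + \frac{11}{8}\right)\right) + 93 = \left(28351 - \frac{37}{8}\right) + 93 = \frac{226771}{8} + 93 = \frac{227515}{8}$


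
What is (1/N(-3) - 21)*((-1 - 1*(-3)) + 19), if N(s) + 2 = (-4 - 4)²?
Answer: -27321/62 ≈ -440.66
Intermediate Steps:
N(s) = 62 (N(s) = -2 + (-4 - 4)² = -2 + (-8)² = -2 + 64 = 62)
(1/N(-3) - 21)*((-1 - 1*(-3)) + 19) = (1/62 - 21)*((-1 - 1*(-3)) + 19) = (1/62 - 21)*((-1 + 3) + 19) = -1301*(2 + 19)/62 = -1301/62*21 = -27321/62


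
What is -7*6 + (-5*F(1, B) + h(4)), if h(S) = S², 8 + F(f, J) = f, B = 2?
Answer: 9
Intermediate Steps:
F(f, J) = -8 + f
-7*6 + (-5*F(1, B) + h(4)) = -7*6 + (-5*(-8 + 1) + 4²) = -42 + (-5*(-7) + 16) = -42 + (35 + 16) = -42 + 51 = 9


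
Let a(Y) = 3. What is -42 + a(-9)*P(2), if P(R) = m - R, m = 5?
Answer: -33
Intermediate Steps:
P(R) = 5 - R
-42 + a(-9)*P(2) = -42 + 3*(5 - 1*2) = -42 + 3*(5 - 2) = -42 + 3*3 = -42 + 9 = -33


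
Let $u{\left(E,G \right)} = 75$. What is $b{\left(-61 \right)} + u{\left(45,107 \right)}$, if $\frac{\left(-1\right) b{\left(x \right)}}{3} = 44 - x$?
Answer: $-240$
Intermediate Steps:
$b{\left(x \right)} = -132 + 3 x$ ($b{\left(x \right)} = - 3 \left(44 - x\right) = -132 + 3 x$)
$b{\left(-61 \right)} + u{\left(45,107 \right)} = \left(-132 + 3 \left(-61\right)\right) + 75 = \left(-132 - 183\right) + 75 = -315 + 75 = -240$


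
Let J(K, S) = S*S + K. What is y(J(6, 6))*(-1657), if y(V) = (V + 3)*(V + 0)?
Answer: -3131730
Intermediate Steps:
J(K, S) = K + S² (J(K, S) = S² + K = K + S²)
y(V) = V*(3 + V) (y(V) = (3 + V)*V = V*(3 + V))
y(J(6, 6))*(-1657) = ((6 + 6²)*(3 + (6 + 6²)))*(-1657) = ((6 + 36)*(3 + (6 + 36)))*(-1657) = (42*(3 + 42))*(-1657) = (42*45)*(-1657) = 1890*(-1657) = -3131730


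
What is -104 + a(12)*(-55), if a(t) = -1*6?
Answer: 226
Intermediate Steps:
a(t) = -6
-104 + a(12)*(-55) = -104 - 6*(-55) = -104 + 330 = 226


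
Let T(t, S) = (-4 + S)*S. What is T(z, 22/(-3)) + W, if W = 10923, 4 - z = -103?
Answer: 99055/9 ≈ 11006.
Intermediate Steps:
z = 107 (z = 4 - 1*(-103) = 4 + 103 = 107)
T(t, S) = S*(-4 + S)
T(z, 22/(-3)) + W = (22/(-3))*(-4 + 22/(-3)) + 10923 = (22*(-⅓))*(-4 + 22*(-⅓)) + 10923 = -22*(-4 - 22/3)/3 + 10923 = -22/3*(-34/3) + 10923 = 748/9 + 10923 = 99055/9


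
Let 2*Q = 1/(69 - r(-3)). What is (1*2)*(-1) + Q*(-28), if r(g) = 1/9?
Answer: -683/310 ≈ -2.2032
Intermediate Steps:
r(g) = 1/9
Q = 9/1240 (Q = 1/(2*(69 - 1*1/9)) = 1/(2*(69 - 1/9)) = 1/(2*(620/9)) = (1/2)*(9/620) = 9/1240 ≈ 0.0072581)
(1*2)*(-1) + Q*(-28) = (1*2)*(-1) + (9/1240)*(-28) = 2*(-1) - 63/310 = -2 - 63/310 = -683/310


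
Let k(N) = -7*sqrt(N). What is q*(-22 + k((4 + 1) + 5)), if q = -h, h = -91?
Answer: -2002 - 637*sqrt(10) ≈ -4016.4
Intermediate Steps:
q = 91 (q = -1*(-91) = 91)
q*(-22 + k((4 + 1) + 5)) = 91*(-22 - 7*sqrt((4 + 1) + 5)) = 91*(-22 - 7*sqrt(5 + 5)) = 91*(-22 - 7*sqrt(10)) = -2002 - 637*sqrt(10)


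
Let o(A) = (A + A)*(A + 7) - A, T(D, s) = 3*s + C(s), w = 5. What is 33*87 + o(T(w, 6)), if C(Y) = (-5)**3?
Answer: 24378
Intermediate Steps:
C(Y) = -125
T(D, s) = -125 + 3*s (T(D, s) = 3*s - 125 = -125 + 3*s)
o(A) = -A + 2*A*(7 + A) (o(A) = (2*A)*(7 + A) - A = 2*A*(7 + A) - A = -A + 2*A*(7 + A))
33*87 + o(T(w, 6)) = 33*87 + (-125 + 3*6)*(13 + 2*(-125 + 3*6)) = 2871 + (-125 + 18)*(13 + 2*(-125 + 18)) = 2871 - 107*(13 + 2*(-107)) = 2871 - 107*(13 - 214) = 2871 - 107*(-201) = 2871 + 21507 = 24378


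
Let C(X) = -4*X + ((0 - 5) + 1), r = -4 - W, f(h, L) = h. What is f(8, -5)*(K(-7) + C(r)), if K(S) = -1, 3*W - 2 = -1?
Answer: 296/3 ≈ 98.667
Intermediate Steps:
W = 1/3 (W = 2/3 + (1/3)*(-1) = 2/3 - 1/3 = 1/3 ≈ 0.33333)
r = -13/3 (r = -4 - 1*1/3 = -4 - 1/3 = -13/3 ≈ -4.3333)
C(X) = -4 - 4*X (C(X) = -4*X + (-5 + 1) = -4*X - 4 = -4 - 4*X)
f(8, -5)*(K(-7) + C(r)) = 8*(-1 + (-4 - 4*(-13/3))) = 8*(-1 + (-4 + 52/3)) = 8*(-1 + 40/3) = 8*(37/3) = 296/3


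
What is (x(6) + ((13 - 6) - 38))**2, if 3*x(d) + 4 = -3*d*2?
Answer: 17689/9 ≈ 1965.4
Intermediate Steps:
x(d) = -4/3 - 2*d (x(d) = -4/3 + (-3*d*2)/3 = -4/3 + (-6*d)/3 = -4/3 - 2*d)
(x(6) + ((13 - 6) - 38))**2 = ((-4/3 - 2*6) + ((13 - 6) - 38))**2 = ((-4/3 - 12) + (7 - 38))**2 = (-40/3 - 31)**2 = (-133/3)**2 = 17689/9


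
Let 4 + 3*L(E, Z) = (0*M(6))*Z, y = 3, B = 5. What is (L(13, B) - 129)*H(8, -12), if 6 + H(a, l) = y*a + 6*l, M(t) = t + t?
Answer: 7038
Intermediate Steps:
M(t) = 2*t
H(a, l) = -6 + 3*a + 6*l (H(a, l) = -6 + (3*a + 6*l) = -6 + 3*a + 6*l)
L(E, Z) = -4/3 (L(E, Z) = -4/3 + ((0*(2*6))*Z)/3 = -4/3 + ((0*12)*Z)/3 = -4/3 + (0*Z)/3 = -4/3 + (⅓)*0 = -4/3 + 0 = -4/3)
(L(13, B) - 129)*H(8, -12) = (-4/3 - 129)*(-6 + 3*8 + 6*(-12)) = -391*(-6 + 24 - 72)/3 = -391/3*(-54) = 7038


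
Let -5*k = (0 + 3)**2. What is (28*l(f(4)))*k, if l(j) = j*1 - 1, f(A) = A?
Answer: -756/5 ≈ -151.20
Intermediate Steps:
l(j) = -1 + j (l(j) = j - 1 = -1 + j)
k = -9/5 (k = -(0 + 3)**2/5 = -1/5*3**2 = -1/5*9 = -9/5 ≈ -1.8000)
(28*l(f(4)))*k = (28*(-1 + 4))*(-9/5) = (28*3)*(-9/5) = 84*(-9/5) = -756/5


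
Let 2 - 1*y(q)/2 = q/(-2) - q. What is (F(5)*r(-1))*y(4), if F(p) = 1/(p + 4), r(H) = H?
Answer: -16/9 ≈ -1.7778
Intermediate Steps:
y(q) = 4 + 3*q (y(q) = 4 - 2*(q/(-2) - q) = 4 - 2*(q*(-1/2) - q) = 4 - 2*(-q/2 - q) = 4 - (-3)*q = 4 + 3*q)
F(p) = 1/(4 + p)
(F(5)*r(-1))*y(4) = (-1/(4 + 5))*(4 + 3*4) = (-1/9)*(4 + 12) = ((1/9)*(-1))*16 = -1/9*16 = -16/9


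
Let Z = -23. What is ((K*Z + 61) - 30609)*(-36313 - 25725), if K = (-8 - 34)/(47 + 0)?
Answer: 89011502020/47 ≈ 1.8939e+9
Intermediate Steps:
K = -42/47 ≈ -0.89362
((K*Z + 61) - 30609)*(-36313 - 25725) = ((-42/47*(-23) + 61) - 30609)*(-36313 - 25725) = ((966/47 + 61) - 30609)*(-62038) = (3833/47 - 30609)*(-62038) = -1434790/47*(-62038) = 89011502020/47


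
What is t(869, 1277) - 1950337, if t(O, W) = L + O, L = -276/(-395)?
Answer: -770039584/395 ≈ -1.9495e+6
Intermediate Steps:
L = 276/395 (L = -276*(-1/395) = 276/395 ≈ 0.69873)
t(O, W) = 276/395 + O
t(869, 1277) - 1950337 = (276/395 + 869) - 1950337 = 343531/395 - 1950337 = -770039584/395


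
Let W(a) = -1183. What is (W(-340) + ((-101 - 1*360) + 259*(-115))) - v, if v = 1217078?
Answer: -1248507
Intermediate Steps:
(W(-340) + ((-101 - 1*360) + 259*(-115))) - v = (-1183 + ((-101 - 1*360) + 259*(-115))) - 1*1217078 = (-1183 + ((-101 - 360) - 29785)) - 1217078 = (-1183 + (-461 - 29785)) - 1217078 = (-1183 - 30246) - 1217078 = -31429 - 1217078 = -1248507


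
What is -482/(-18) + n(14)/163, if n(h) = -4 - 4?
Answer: 39211/1467 ≈ 26.729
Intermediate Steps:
n(h) = -8
-482/(-18) + n(14)/163 = -482/(-18) - 8/163 = -482*(-1/18) - 8*1/163 = 241/9 - 8/163 = 39211/1467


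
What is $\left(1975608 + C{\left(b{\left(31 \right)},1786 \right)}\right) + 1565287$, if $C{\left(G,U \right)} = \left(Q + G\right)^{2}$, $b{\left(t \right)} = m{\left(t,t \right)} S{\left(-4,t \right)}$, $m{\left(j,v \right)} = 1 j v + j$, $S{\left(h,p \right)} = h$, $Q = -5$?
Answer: $19325624$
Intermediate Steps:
$m{\left(j,v \right)} = j + j v$ ($m{\left(j,v \right)} = j v + j = j + j v$)
$b{\left(t \right)} = - 4 t \left(1 + t\right)$ ($b{\left(t \right)} = t \left(1 + t\right) \left(-4\right) = - 4 t \left(1 + t\right)$)
$C{\left(G,U \right)} = \left(-5 + G\right)^{2}$
$\left(1975608 + C{\left(b{\left(31 \right)},1786 \right)}\right) + 1565287 = \left(1975608 + \left(-5 - 124 \left(1 + 31\right)\right)^{2}\right) + 1565287 = \left(1975608 + \left(-5 - 124 \cdot 32\right)^{2}\right) + 1565287 = \left(1975608 + \left(-5 - 3968\right)^{2}\right) + 1565287 = \left(1975608 + \left(-3973\right)^{2}\right) + 1565287 = \left(1975608 + 15784729\right) + 1565287 = 17760337 + 1565287 = 19325624$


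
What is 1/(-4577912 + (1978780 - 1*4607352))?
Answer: -1/7206484 ≈ -1.3876e-7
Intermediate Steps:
1/(-4577912 + (1978780 - 1*4607352)) = 1/(-4577912 + (1978780 - 4607352)) = 1/(-4577912 - 2628572) = 1/(-7206484) = -1/7206484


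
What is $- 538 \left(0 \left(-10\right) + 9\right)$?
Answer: $-4842$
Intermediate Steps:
$- 538 \left(0 \left(-10\right) + 9\right) = - 538 \left(0 + 9\right) = \left(-538\right) 9 = -4842$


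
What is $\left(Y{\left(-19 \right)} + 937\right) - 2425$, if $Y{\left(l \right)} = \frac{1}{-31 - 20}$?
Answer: $- \frac{75889}{51} \approx -1488.0$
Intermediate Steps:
$Y{\left(l \right)} = - \frac{1}{51}$ ($Y{\left(l \right)} = \frac{1}{-51} = - \frac{1}{51}$)
$\left(Y{\left(-19 \right)} + 937\right) - 2425 = \left(- \frac{1}{51} + 937\right) - 2425 = \frac{47786}{51} - 2425 = - \frac{75889}{51}$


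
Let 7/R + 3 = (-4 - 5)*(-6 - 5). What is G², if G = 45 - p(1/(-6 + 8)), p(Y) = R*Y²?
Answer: 298356529/147456 ≈ 2023.4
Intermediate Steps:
R = 7/96 (R = 7/(-3 + (-4 - 5)*(-6 - 5)) = 7/(-3 - 9*(-11)) = 7/(-3 + 99) = 7/96 ≈ 0.072917)
p(Y) = 7*Y²/96
G = 17273/384 (G = 45 - 7*(1/(-6 + 8))²/96 = 45 - 7*(1/2)²/96 = 45 - 7*(½)²/96 = 45 - 7/(96*4) = 45 - 1*7/384 = 45 - 7/384 = 17273/384 ≈ 44.982)
G² = (17273/384)² = 298356529/147456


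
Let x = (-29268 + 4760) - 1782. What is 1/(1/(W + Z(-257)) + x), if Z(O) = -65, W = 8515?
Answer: -8450/222150499 ≈ -3.8037e-5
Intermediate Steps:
x = -26290 (x = -24508 - 1782 = -26290)
1/(1/(W + Z(-257)) + x) = 1/(1/(8515 - 65) - 26290) = 1/(1/8450 - 26290) = 1/(-222150499/8450) = -8450/222150499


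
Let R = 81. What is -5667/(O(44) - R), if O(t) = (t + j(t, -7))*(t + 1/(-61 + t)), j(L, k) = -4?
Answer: -32113/9501 ≈ -3.3800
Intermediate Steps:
O(t) = (-4 + t)*(t + 1/(-61 + t)) (O(t) = (t - 4)*(t + 1/(-61 + t)) = (-4 + t)*(t + 1/(-61 + t)))
-5667/(O(44) - R) = -5667/((-4 + 44³ - 65*44² + 245*44)/(-61 + 44) - 1*81) = -5667/((-4 + 85184 - 65*1936 + 10780)/(-17) - 81) = -5667/(-(-4 + 85184 - 125840 + 10780)/17 - 81) = -5667/(-1/17*(-29880) - 81) = -5667/(29880/17 - 81) = -5667/28503/17 = -5667*17/28503 = -32113/9501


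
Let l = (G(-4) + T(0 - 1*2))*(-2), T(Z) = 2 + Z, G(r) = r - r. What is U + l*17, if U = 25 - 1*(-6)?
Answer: 31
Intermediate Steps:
G(r) = 0
U = 31 (U = 25 + 6 = 31)
l = 0 (l = (0 + (2 + (0 - 1*2)))*(-2) = (0 + (2 + (0 - 2)))*(-2) = (0 + (2 - 2))*(-2) = (0 + 0)*(-2) = 0*(-2) = 0)
U + l*17 = 31 + 0*17 = 31 + 0 = 31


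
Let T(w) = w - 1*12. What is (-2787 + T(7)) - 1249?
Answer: -4041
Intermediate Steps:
T(w) = -12 + w (T(w) = w - 12 = -12 + w)
(-2787 + T(7)) - 1249 = (-2787 + (-12 + 7)) - 1249 = (-2787 - 5) - 1249 = -2792 - 1249 = -4041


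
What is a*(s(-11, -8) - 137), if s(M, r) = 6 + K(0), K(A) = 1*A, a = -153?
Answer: 20043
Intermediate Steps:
K(A) = A
s(M, r) = 6 (s(M, r) = 6 + 0 = 6)
a*(s(-11, -8) - 137) = -153*(6 - 137) = -153*(-131) = 20043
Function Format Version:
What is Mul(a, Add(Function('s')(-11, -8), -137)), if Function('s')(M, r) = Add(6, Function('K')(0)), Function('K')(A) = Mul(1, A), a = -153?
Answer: 20043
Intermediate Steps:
Function('K')(A) = A
Function('s')(M, r) = 6 (Function('s')(M, r) = Add(6, 0) = 6)
Mul(a, Add(Function('s')(-11, -8), -137)) = Mul(-153, Add(6, -137)) = Mul(-153, -131) = 20043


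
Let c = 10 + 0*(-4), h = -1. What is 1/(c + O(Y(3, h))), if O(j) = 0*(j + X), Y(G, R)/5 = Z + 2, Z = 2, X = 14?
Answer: ⅒ ≈ 0.10000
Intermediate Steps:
Y(G, R) = 20 (Y(G, R) = 5*(2 + 2) = 5*4 = 20)
O(j) = 0 (O(j) = 0*(j + 14) = 0*(14 + j) = 0)
c = 10 (c = 10 + 0 = 10)
1/(c + O(Y(3, h))) = 1/(10 + 0) = 1/10 = ⅒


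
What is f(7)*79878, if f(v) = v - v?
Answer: 0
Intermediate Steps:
f(v) = 0
f(7)*79878 = 0*79878 = 0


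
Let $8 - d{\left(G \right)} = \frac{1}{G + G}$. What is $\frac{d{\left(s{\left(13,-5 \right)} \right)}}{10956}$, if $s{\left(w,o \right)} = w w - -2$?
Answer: $\frac{2735}{3746952} \approx 0.00072993$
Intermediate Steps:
$s{\left(w,o \right)} = 2 + w^{2}$ ($s{\left(w,o \right)} = w^{2} + 2 = 2 + w^{2}$)
$d{\left(G \right)} = 8 - \frac{1}{2 G}$ ($d{\left(G \right)} = 8 - \frac{1}{G + G} = 8 - \frac{1}{2 G}$)
$\frac{d{\left(s{\left(13,-5 \right)} \right)}}{10956} = \frac{8 - \frac{1}{2 \left(2 + 13^{2}\right)}}{10956} = \left(8 - \frac{1}{2 \left(2 + 169\right)}\right) \frac{1}{10956} = \left(8 - \frac{1}{2 \cdot 171}\right) \frac{1}{10956} = \left(8 - \frac{1}{342}\right) \frac{1}{10956} = \frac{2735}{342} \cdot \frac{1}{10956} = \frac{2735}{3746952}$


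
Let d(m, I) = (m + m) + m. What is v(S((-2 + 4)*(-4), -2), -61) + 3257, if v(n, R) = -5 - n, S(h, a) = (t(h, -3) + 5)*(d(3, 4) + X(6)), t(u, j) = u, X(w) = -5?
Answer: 3264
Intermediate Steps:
d(m, I) = 3*m (d(m, I) = 2*m + m = 3*m)
S(h, a) = 20 + 4*h (S(h, a) = (h + 5)*(3*3 - 5) = (5 + h)*(9 - 5) = (5 + h)*4 = 20 + 4*h)
v(S((-2 + 4)*(-4), -2), -61) + 3257 = (-5 - (20 + 4*((-2 + 4)*(-4)))) + 3257 = (-5 - (20 + 4*(2*(-4)))) + 3257 = (-5 - (20 + 4*(-8))) + 3257 = (-5 - (20 - 32)) + 3257 = (-5 - 1*(-12)) + 3257 = (-5 + 12) + 3257 = 7 + 3257 = 3264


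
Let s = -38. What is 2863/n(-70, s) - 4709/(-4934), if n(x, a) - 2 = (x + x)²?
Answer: 26607965/24179067 ≈ 1.1005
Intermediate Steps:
n(x, a) = 2 + 4*x² (n(x, a) = 2 + (x + x)² = 2 + (2*x)² = 2 + 4*x²)
2863/n(-70, s) - 4709/(-4934) = 2863/(2 + 4*(-70)²) - 4709/(-4934) = 2863/(2 + 4*4900) - 4709*(-1/4934) = 2863/(2 + 19600) + 4709/4934 = 2863/19602 + 4709/4934 = 26607965/24179067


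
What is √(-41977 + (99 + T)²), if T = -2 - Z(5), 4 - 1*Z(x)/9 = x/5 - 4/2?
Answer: I*√39273 ≈ 198.17*I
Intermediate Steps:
Z(x) = 54 - 9*x/5 (Z(x) = 36 - 9*(x/5 - 4/2) = 36 - 9*(x*(⅕) - 4*½) = 36 - 9*(x/5 - 2) = 36 - 9*(-2 + x/5) = 36 + (18 - 9*x/5) = 54 - 9*x/5)
T = -47 (T = -2 - (54 - 9/5*5) = -2 - (54 - 9) = -2 - 1*45 = -2 - 45 = -47)
√(-41977 + (99 + T)²) = √(-41977 + (99 - 47)²) = √(-41977 + 52²) = √(-41977 + 2704) = √(-39273) = I*√39273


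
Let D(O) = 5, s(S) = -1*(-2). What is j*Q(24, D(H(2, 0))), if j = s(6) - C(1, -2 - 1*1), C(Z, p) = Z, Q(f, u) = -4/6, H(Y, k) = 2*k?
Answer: -⅔ ≈ -0.66667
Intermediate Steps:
s(S) = 2
Q(f, u) = -⅔ (Q(f, u) = -4*⅙ = -⅔)
j = 1 (j = 2 - 1*1 = 2 - 1 = 1)
j*Q(24, D(H(2, 0))) = 1*(-⅔) = -⅔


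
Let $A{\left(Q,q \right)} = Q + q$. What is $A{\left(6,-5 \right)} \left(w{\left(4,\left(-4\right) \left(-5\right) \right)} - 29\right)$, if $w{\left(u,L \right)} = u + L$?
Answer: $-5$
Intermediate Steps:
$w{\left(u,L \right)} = L + u$
$A{\left(6,-5 \right)} \left(w{\left(4,\left(-4\right) \left(-5\right) \right)} - 29\right) = \left(6 - 5\right) \left(\left(\left(-4\right) \left(-5\right) + 4\right) - 29\right) = 1 \left(\left(20 + 4\right) - 29\right) = 1 \left(24 - 29\right) = 1 \left(-5\right) = -5$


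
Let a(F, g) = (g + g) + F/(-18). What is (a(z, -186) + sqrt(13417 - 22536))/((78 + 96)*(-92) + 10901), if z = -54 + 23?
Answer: 6665/91926 - I*sqrt(9119)/5107 ≈ 0.072504 - 0.018699*I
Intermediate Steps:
z = -31
a(F, g) = 2*g - F/18 (a(F, g) = 2*g + F*(-1/18) = 2*g - F/18)
(a(z, -186) + sqrt(13417 - 22536))/((78 + 96)*(-92) + 10901) = ((2*(-186) - 1/18*(-31)) + sqrt(13417 - 22536))/((78 + 96)*(-92) + 10901) = ((-372 + 31/18) + sqrt(-9119))/(174*(-92) + 10901) = (-6665/18 + I*sqrt(9119))/(-16008 + 10901) = (-6665/18 + I*sqrt(9119))/(-5107) = (-6665/18 + I*sqrt(9119))*(-1/5107) = 6665/91926 - I*sqrt(9119)/5107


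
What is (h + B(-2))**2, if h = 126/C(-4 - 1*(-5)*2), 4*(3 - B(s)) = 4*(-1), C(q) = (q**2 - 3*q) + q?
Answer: 1369/16 ≈ 85.563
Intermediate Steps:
C(q) = q**2 - 2*q
B(s) = 4 (B(s) = 3 - (-1) = 3 - 1/4*(-4) = 3 + 1 = 4)
h = 21/4 (h = 126/(((-4 - 1*(-5)*2)*(-2 + (-4 - 1*(-5)*2)))) = 126/(((-4 + 5*2)*(-2 + (-4 + 5*2)))) = 126/(((-4 + 10)*(-2 + (-4 + 10)))) = 126/((6*(-2 + 6))) = 126/((6*4)) = 126/24 = 126*(1/24) = 21/4 ≈ 5.2500)
(h + B(-2))**2 = (21/4 + 4)**2 = (37/4)**2 = 1369/16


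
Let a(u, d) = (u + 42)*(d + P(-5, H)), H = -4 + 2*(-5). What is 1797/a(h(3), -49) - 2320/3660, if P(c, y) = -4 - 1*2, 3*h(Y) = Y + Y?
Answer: -609571/442860 ≈ -1.3764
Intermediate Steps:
H = -14 (H = -4 - 10 = -14)
h(Y) = 2*Y/3 (h(Y) = (Y + Y)/3 = (2*Y)/3 = 2*Y/3)
P(c, y) = -6 (P(c, y) = -4 - 2 = -6)
a(u, d) = (-6 + d)*(42 + u) (a(u, d) = (u + 42)*(d - 6) = (42 + u)*(-6 + d) = (-6 + d)*(42 + u))
1797/a(h(3), -49) - 2320/3660 = 1797/(-252 - 4*3 + 42*(-49) - 98*3/3) - 2320/3660 = 1797/(-252 - 6*2 - 2058 - 49*2) - 2320*1/3660 = 1797/(-252 - 12 - 2058 - 98) - 116/183 = 1797/(-2420) - 116/183 = 1797*(-1/2420) - 116/183 = -1797/2420 - 116/183 = -609571/442860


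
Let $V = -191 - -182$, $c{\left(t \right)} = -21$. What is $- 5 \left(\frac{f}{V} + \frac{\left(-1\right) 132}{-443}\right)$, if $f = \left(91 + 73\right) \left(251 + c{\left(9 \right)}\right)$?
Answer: $\frac{83543860}{3987} \approx 20954.0$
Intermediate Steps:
$V = -9$ ($V = -191 + 182 = -9$)
$f = 37720$ ($f = \left(91 + 73\right) \left(251 - 21\right) = 164 \cdot 230 = 37720$)
$- 5 \left(\frac{f}{V} + \frac{\left(-1\right) 132}{-443}\right) = - 5 \left(\frac{37720}{-9} + \frac{\left(-1\right) 132}{-443}\right) = - 5 \left(37720 \left(- \frac{1}{9}\right) - - \frac{132}{443}\right) = - 5 \left(- \frac{37720}{9} + \frac{132}{443}\right) = \left(-5\right) \left(- \frac{16708772}{3987}\right) = \frac{83543860}{3987}$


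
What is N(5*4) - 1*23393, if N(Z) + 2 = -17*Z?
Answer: -23735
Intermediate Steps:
N(Z) = -2 - 17*Z
N(5*4) - 1*23393 = (-2 - 85*4) - 1*23393 = (-2 - 17*20) - 23393 = (-2 - 340) - 23393 = -342 - 23393 = -23735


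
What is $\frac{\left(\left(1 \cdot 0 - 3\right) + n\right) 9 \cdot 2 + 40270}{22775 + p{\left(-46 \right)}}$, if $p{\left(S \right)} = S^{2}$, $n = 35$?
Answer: $\frac{40846}{24891} \approx 1.641$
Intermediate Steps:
$\frac{\left(\left(1 \cdot 0 - 3\right) + n\right) 9 \cdot 2 + 40270}{22775 + p{\left(-46 \right)}} = \frac{\left(\left(1 \cdot 0 - 3\right) + 35\right) 9 \cdot 2 + 40270}{22775 + \left(-46\right)^{2}} = \frac{\left(\left(0 - 3\right) + 35\right) 18 + 40270}{22775 + 2116} = \frac{\left(-3 + 35\right) 18 + 40270}{24891} = \left(32 \cdot 18 + 40270\right) \frac{1}{24891} = \left(576 + 40270\right) \frac{1}{24891} = 40846 \cdot \frac{1}{24891} = \frac{40846}{24891}$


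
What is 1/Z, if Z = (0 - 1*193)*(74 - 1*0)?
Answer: -1/14282 ≈ -7.0018e-5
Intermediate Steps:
Z = -14282 (Z = (0 - 193)*(74 + 0) = -193*74 = -14282)
1/Z = 1/(-14282) = -1/14282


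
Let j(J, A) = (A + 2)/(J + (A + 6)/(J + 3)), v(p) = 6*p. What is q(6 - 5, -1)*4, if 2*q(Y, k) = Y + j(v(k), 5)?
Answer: 16/29 ≈ 0.55172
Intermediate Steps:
j(J, A) = (2 + A)/(J + (6 + A)/(3 + J))
q(Y, k) = Y/2 + (21 + 42*k)/(2*(11 + 18*k + 36*k²)) (q(Y, k) = (Y + (6 + 2*(6*k) + 3*5 + 5*(6*k))/(6 + 5 + (6*k)² + 3*(6*k)))/2 = (Y + (6 + 12*k + 15 + 30*k)/(6 + 5 + 36*k² + 18*k))/2 = (Y + (21 + 42*k)/(11 + 18*k + 36*k²))/2 = Y/2 + (21 + 42*k)/(2*(11 + 18*k + 36*k²)))
q(6 - 5, -1)*4 = ((21 + 42*(-1) + (6 - 5)*(11 + 18*(-1) + 36*(-1)²))/(2*(11 + 18*(-1) + 36*(-1)²)))*4 = ((21 - 42 + 1*(11 - 18 + 36*1))/(2*(11 - 18 + 36*1)))*4 = ((21 - 42 + 1*(11 - 18 + 36))/(2*(11 - 18 + 36)))*4 = ((½)*(21 - 42 + 1*29)/29)*4 = ((½)*(1/29)*(21 - 42 + 29))*4 = ((½)*(1/29)*8)*4 = (4/29)*4 = 16/29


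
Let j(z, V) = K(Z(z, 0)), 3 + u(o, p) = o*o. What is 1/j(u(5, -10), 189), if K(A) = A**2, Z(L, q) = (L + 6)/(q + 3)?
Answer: 9/784 ≈ 0.011480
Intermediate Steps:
Z(L, q) = (6 + L)/(3 + q)
u(o, p) = -3 + o**2 (u(o, p) = -3 + o*o = -3 + o**2)
j(z, V) = (2 + z/3)**2 (j(z, V) = ((6 + z)/(3 + 0))**2 = ((6 + z)/3)**2 = (2 + z/3)**2)
1/j(u(5, -10), 189) = 1/((6 + (-3 + 5**2))**2/9) = 1/((6 + (-3 + 25))**2/9) = 1/((6 + 22)**2/9) = 1/((1/9)*28**2) = 1/((1/9)*784) = 1/(784/9) = 9/784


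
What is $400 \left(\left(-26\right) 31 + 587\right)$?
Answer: $-87600$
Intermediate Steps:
$400 \left(\left(-26\right) 31 + 587\right) = 400 \left(-806 + 587\right) = 400 \left(-219\right) = -87600$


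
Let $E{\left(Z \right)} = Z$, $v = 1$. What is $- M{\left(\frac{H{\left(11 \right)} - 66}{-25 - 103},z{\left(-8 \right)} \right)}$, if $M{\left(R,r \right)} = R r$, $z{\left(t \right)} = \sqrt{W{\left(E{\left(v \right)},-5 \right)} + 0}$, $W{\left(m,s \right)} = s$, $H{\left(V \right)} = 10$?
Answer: $- \frac{7 i \sqrt{5}}{16} \approx - 0.97828 i$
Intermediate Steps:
$z{\left(t \right)} = i \sqrt{5}$ ($z{\left(t \right)} = \sqrt{-5 + 0} = \sqrt{-5} = i \sqrt{5}$)
$- M{\left(\frac{H{\left(11 \right)} - 66}{-25 - 103},z{\left(-8 \right)} \right)} = - \frac{10 - 66}{-25 - 103} i \sqrt{5} = - - \frac{56}{-128} i \sqrt{5} = - \left(-56\right) \left(- \frac{1}{128}\right) i \sqrt{5} = - \frac{7 i \sqrt{5}}{16}$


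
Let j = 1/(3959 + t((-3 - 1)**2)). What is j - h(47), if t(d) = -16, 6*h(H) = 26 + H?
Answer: -287833/23658 ≈ -12.166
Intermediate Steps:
h(H) = 13/3 + H/6 (h(H) = (26 + H)/6 = 13/3 + H/6)
j = 1/3943 (j = 1/(3959 - 16) = 1/3943 ≈ 0.00025361)
j - h(47) = 1/3943 - (13/3 + (1/6)*47) = 1/3943 - (13/3 + 47/6) = 1/3943 - 1*73/6 = 1/3943 - 73/6 = -287833/23658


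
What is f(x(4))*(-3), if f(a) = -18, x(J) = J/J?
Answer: 54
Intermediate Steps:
x(J) = 1
f(x(4))*(-3) = -18*(-3) = 54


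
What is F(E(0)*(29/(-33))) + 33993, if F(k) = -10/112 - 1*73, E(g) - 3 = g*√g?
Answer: 1899515/56 ≈ 33920.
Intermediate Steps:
E(g) = 3 + g^(3/2) (E(g) = 3 + g*√g = 3 + g^(3/2))
F(k) = -4093/56 (F(k) = -10*1/112 - 73 = -5/56 - 73 = -4093/56)
F(E(0)*(29/(-33))) + 33993 = -4093/56 + 33993 = 1899515/56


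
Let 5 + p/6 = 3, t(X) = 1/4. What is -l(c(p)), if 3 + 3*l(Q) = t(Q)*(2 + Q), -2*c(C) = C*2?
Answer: -⅙ ≈ -0.16667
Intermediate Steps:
t(X) = ¼
p = -12 (p = -30 + 6*3 = -30 + 18 = -12)
c(C) = -C (c(C) = -C*2/2 = -C)
l(Q) = -⅚ + Q/12 (l(Q) = -1 + ((2 + Q)/4)/3 = -1 + (½ + Q/4)/3 = -1 + (⅙ + Q/12) = -⅚ + Q/12)
-l(c(p)) = -(-⅚ + (-1*(-12))/12) = -(-⅚ + (1/12)*12) = -(-⅚ + 1) = -1*⅙ = -⅙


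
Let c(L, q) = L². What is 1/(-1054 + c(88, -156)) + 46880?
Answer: 313627201/6690 ≈ 46880.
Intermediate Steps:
1/(-1054 + c(88, -156)) + 46880 = 1/(-1054 + 88²) + 46880 = 1/(-1054 + 7744) + 46880 = 1/6690 + 46880 = 313627201/6690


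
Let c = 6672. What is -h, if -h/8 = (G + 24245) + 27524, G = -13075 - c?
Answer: 256176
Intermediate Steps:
G = -19747 (G = -13075 - 1*6672 = -13075 - 6672 = -19747)
h = -256176 (h = -8*((-19747 + 24245) + 27524) = -8*(4498 + 27524) = -8*32022 = -256176)
-h = -1*(-256176) = 256176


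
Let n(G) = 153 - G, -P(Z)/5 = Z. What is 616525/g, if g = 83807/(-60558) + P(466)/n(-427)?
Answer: -108273010755/948541 ≈ -1.1415e+5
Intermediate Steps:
P(Z) = -5*Z
g = -4742705/878091 (g = 83807/(-60558) + (-5*466)/(153 - 1*(-427)) = 83807*(-1/60558) - 2330/(153 + 427) = -83807/60558 - 2330/580 = -83807/60558 - 2330*1/580 = -83807/60558 - 233/58 = -4742705/878091 ≈ -5.4012)
616525/g = 616525/(-4742705/878091) = 616525*(-878091/4742705) = -108273010755/948541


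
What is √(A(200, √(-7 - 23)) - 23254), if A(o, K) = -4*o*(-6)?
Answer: I*√18454 ≈ 135.85*I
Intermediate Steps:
A(o, K) = 24*o
√(A(200, √(-7 - 23)) - 23254) = √(24*200 - 23254) = √(4800 - 23254) = √(-18454) = I*√18454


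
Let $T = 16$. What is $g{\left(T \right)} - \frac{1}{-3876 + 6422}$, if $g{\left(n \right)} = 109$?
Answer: $\frac{277513}{2546} \approx 109.0$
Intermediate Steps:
$g{\left(T \right)} - \frac{1}{-3876 + 6422} = 109 - \frac{1}{-3876 + 6422} = 109 - \frac{1}{2546} = \frac{277513}{2546}$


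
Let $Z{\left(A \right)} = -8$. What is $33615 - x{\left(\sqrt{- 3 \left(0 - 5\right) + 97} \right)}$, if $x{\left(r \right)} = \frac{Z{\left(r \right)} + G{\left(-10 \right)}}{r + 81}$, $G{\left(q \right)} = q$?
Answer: $\frac{216784593}{6449} - \frac{72 \sqrt{7}}{6449} \approx 33615.0$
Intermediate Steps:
$x{\left(r \right)} = - \frac{18}{81 + r}$ ($x{\left(r \right)} = \frac{-8 - 10}{r + 81} = - \frac{18}{81 + r}$)
$33615 - x{\left(\sqrt{- 3 \left(0 - 5\right) + 97} \right)} = 33615 - - \frac{18}{81 + \sqrt{- 3 \left(0 - 5\right) + 97}} = 33615 - - \frac{18}{81 + \sqrt{\left(-3\right) \left(-5\right) + 97}} = 33615 - - \frac{18}{81 + \sqrt{15 + 97}} = 33615 - - \frac{18}{81 + \sqrt{112}} = 33615 - - \frac{18}{81 + 4 \sqrt{7}} = 33615 + \frac{18}{81 + 4 \sqrt{7}}$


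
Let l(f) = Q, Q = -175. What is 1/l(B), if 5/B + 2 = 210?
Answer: -1/175 ≈ -0.0057143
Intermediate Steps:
B = 5/208 (B = 5/(-2 + 210) = 5/208 ≈ 0.024038)
l(f) = -175
1/l(B) = 1/(-175) = -1/175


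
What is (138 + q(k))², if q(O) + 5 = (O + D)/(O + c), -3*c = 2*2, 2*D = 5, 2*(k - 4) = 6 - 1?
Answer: 17447329/961 ≈ 18155.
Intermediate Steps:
k = 13/2 (k = 4 + (6 - 1)/2 = 4 + (½)*5 = 4 + 5/2 = 13/2 ≈ 6.5000)
D = 5/2 (D = (½)*5 = 5/2 ≈ 2.5000)
c = -4/3 (c = -2*2/3 = -⅓*4 = -4/3 ≈ -1.3333)
q(O) = -5 + (5/2 + O)/(-4/3 + O) (q(O) = -5 + (O + 5/2)/(O - 4/3) = -5 + (5/2 + O)/(-4/3 + O))
(138 + q(k))² = (138 + (55 - 24*13/2)/(2*(-4 + 3*(13/2))))² = (138 + (55 - 156)/(2*(-4 + 39/2)))² = (138 + (½)*(-101)/(31/2))² = (138 + (½)*(2/31)*(-101))² = (138 - 101/31)² = (4177/31)² = 17447329/961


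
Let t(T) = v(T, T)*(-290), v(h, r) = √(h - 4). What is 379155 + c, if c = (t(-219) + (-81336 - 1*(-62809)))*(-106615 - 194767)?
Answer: 5584083469 + 87400780*I*√223 ≈ 5.5841e+9 + 1.3052e+9*I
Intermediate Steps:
v(h, r) = √(-4 + h)
t(T) = -290*√(-4 + T) (t(T) = √(-4 + T)*(-290) = -290*√(-4 + T))
c = 5583704314 + 87400780*I*√223 (c = (-290*√(-4 - 219) + (-81336 - 1*(-62809)))*(-106615 - 194767) = (-290*I*√223 + (-81336 + 62809))*(-301382) = (-290*I*√223 - 18527)*(-301382) = (-18527 - 290*I*√223)*(-301382) = 5583704314 + 87400780*I*√223 ≈ 5.5837e+9 + 1.3052e+9*I)
379155 + c = 379155 + (5583704314 + 87400780*I*√223) = 5584083469 + 87400780*I*√223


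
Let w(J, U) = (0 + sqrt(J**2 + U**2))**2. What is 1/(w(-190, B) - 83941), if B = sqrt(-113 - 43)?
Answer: -1/47997 ≈ -2.0835e-5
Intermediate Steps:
B = 2*I*sqrt(39) (B = sqrt(-156) = 2*I*sqrt(39) ≈ 12.49*I)
w(J, U) = J**2 + U**2 (w(J, U) = (sqrt(J**2 + U**2))**2 = J**2 + U**2)
1/(w(-190, B) - 83941) = 1/(((-190)**2 + (2*I*sqrt(39))**2) - 83941) = 1/((36100 - 156) - 83941) = 1/(35944 - 83941) = 1/(-47997) = -1/47997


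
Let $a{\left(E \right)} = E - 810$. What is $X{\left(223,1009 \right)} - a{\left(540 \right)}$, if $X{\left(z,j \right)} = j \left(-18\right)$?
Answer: $-17892$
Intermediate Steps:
$X{\left(z,j \right)} = - 18 j$
$a{\left(E \right)} = -810 + E$ ($a{\left(E \right)} = E - 810 = -810 + E$)
$X{\left(223,1009 \right)} - a{\left(540 \right)} = \left(-18\right) 1009 - \left(-810 + 540\right) = -18162 - -270 = -18162 + 270 = -17892$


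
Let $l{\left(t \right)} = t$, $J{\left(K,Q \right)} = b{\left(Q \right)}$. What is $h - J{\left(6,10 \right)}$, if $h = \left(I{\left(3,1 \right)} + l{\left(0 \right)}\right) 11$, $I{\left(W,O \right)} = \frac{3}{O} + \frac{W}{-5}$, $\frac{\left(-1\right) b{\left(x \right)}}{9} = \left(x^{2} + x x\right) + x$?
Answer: $\frac{9582}{5} \approx 1916.4$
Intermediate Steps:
$b{\left(x \right)} = - 18 x^{2} - 9 x$ ($b{\left(x \right)} = - 9 \left(\left(x^{2} + x x\right) + x\right) = - 9 \left(\left(x^{2} + x^{2}\right) + x\right) = - 9 \left(2 x^{2} + x\right) = - 9 \left(x + 2 x^{2}\right) = - 18 x^{2} - 9 x$)
$J{\left(K,Q \right)} = - 9 Q \left(1 + 2 Q\right)$
$I{\left(W,O \right)} = \frac{3}{O} - \frac{W}{5}$ ($I{\left(W,O \right)} = \frac{3}{O} + W \left(- \frac{1}{5}\right) = \frac{3}{O} - \frac{W}{5}$)
$h = \frac{132}{5}$ ($h = \left(\left(\frac{3}{1} - \frac{3}{5}\right) + 0\right) 11 = \left(\left(3 \cdot 1 - \frac{3}{5}\right) + 0\right) 11 = \left(\left(3 - \frac{3}{5}\right) + 0\right) 11 = \left(\frac{12}{5} + 0\right) 11 = \frac{12}{5} \cdot 11 = \frac{132}{5} \approx 26.4$)
$h - J{\left(6,10 \right)} = \frac{132}{5} - \left(-9\right) 10 \left(1 + 2 \cdot 10\right) = \frac{132}{5} - \left(-9\right) 10 \left(1 + 20\right) = \frac{132}{5} - \left(-9\right) 10 \cdot 21 = \frac{132}{5} - -1890 = \frac{132}{5} + 1890 = \frac{9582}{5}$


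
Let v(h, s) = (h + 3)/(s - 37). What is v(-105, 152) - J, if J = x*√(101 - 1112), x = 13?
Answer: -102/115 - 13*I*√1011 ≈ -0.88696 - 413.35*I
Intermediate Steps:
v(h, s) = (3 + h)/(-37 + s)
J = 13*I*√1011 (J = 13*√(101 - 1112) = 13*√(-1011) = 13*(I*√1011) = 13*I*√1011 ≈ 413.35*I)
v(-105, 152) - J = (3 - 105)/(-37 + 152) - 13*I*√1011 = -102/115 - 13*I*√1011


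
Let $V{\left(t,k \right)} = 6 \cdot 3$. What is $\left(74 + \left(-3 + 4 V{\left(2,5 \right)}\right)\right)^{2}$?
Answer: $20449$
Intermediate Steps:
$V{\left(t,k \right)} = 18$
$\left(74 + \left(-3 + 4 V{\left(2,5 \right)}\right)\right)^{2} = \left(74 + \left(-3 + 4 \cdot 18\right)\right)^{2} = \left(74 + \left(-3 + 72\right)\right)^{2} = \left(74 + 69\right)^{2} = 143^{2} = 20449$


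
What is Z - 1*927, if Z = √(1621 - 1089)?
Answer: -927 + 2*√133 ≈ -903.93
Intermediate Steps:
Z = 2*√133 (Z = √532 = 2*√133 ≈ 23.065)
Z - 1*927 = 2*√133 - 1*927 = 2*√133 - 927 = -927 + 2*√133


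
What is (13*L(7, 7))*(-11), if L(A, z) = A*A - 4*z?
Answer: -3003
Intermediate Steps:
L(A, z) = A² - 4*z
(13*L(7, 7))*(-11) = (13*(7² - 4*7))*(-11) = (13*(49 - 28))*(-11) = (13*21)*(-11) = 273*(-11) = -3003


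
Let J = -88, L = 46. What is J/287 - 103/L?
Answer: -33609/13202 ≈ -2.5457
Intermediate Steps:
J/287 - 103/L = -88/287 - 103/46 = -33609/13202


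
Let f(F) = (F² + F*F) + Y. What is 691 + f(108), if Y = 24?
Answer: 24043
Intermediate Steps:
f(F) = 24 + 2*F² (f(F) = (F² + F*F) + 24 = (F² + F²) + 24 = 2*F² + 24 = 24 + 2*F²)
691 + f(108) = 691 + (24 + 2*108²) = 691 + (24 + 2*11664) = 691 + (24 + 23328) = 691 + 23352 = 24043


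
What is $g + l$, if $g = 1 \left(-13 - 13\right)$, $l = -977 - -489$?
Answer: $-514$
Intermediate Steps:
$l = -488$ ($l = -977 + 489 = -488$)
$g = -26$ ($g = 1 \left(-26\right) = -26$)
$g + l = -26 - 488 = -514$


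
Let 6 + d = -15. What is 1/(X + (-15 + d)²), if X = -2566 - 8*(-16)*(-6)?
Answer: -1/2038 ≈ -0.00049068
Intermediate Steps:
d = -21 (d = -6 - 15 = -21)
X = -3334 (X = -2566 - (-128)*(-6) = -2566 - 1*768 = -2566 - 768 = -3334)
1/(X + (-15 + d)²) = 1/(-3334 + (-15 - 21)²) = 1/(-3334 + (-36)²) = 1/(-3334 + 1296) = 1/(-2038) = -1/2038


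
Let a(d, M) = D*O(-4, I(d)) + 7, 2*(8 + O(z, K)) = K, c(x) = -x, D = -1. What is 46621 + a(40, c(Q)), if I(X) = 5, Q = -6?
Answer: 93267/2 ≈ 46634.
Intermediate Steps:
O(z, K) = -8 + K/2
a(d, M) = 25/2 (a(d, M) = -(-8 + (1/2)*5) + 7 = -(-8 + 5/2) + 7 = -1*(-11/2) + 7 = 11/2 + 7 = 25/2)
46621 + a(40, c(Q)) = 46621 + 25/2 = 93267/2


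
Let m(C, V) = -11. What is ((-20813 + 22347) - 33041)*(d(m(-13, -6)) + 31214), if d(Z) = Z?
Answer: -983112921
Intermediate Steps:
((-20813 + 22347) - 33041)*(d(m(-13, -6)) + 31214) = ((-20813 + 22347) - 33041)*(-11 + 31214) = (1534 - 33041)*31203 = -31507*31203 = -983112921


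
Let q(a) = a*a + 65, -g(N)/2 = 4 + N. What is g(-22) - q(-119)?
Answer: -14190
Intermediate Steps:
g(N) = -8 - 2*N (g(N) = -2*(4 + N) = -8 - 2*N)
q(a) = 65 + a**2 (q(a) = a**2 + 65 = 65 + a**2)
g(-22) - q(-119) = (-8 - 2*(-22)) - (65 + (-119)**2) = (-8 + 44) - (65 + 14161) = 36 - 1*14226 = 36 - 14226 = -14190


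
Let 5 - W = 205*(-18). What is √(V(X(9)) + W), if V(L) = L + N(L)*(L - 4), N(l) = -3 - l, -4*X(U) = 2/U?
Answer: √1201031/18 ≈ 60.884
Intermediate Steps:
X(U) = -1/(2*U)
W = 3695 (W = 5 - 205*(-18) = 5 - 1*(-3690) = 5 + 3690 = 3695)
V(L) = L + (-4 + L)*(-3 - L) (V(L) = L + (-3 - L)*(L - 4) = L + (-3 - L)*(-4 + L) = L + (-4 + L)*(-3 - L))
√(V(X(9)) + W) = √((12 - (-½/9)² + 2*(-½/9)) + 3695) = √((12 - (-½*⅑)² + 2*(-½*⅑)) + 3695) = √((12 - (-1/18)² + 2*(-1/18)) + 3695) = √((12 - 1*1/324 - ⅑) + 3695) = √((12 - 1/324 - ⅑) + 3695) = √(3851/324 + 3695) = √(1201031/324) = √1201031/18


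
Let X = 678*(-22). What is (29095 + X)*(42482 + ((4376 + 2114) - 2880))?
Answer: 653538468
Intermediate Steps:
X = -14916
(29095 + X)*(42482 + ((4376 + 2114) - 2880)) = (29095 - 14916)*(42482 + ((4376 + 2114) - 2880)) = 14179*(42482 + (6490 - 2880)) = 14179*(42482 + 3610) = 14179*46092 = 653538468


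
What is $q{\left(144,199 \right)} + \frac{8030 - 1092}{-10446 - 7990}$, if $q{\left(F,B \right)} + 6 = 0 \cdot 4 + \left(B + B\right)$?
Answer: $\frac{3609987}{9218} \approx 391.62$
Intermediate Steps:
$q{\left(F,B \right)} = -6 + 2 B$ ($q{\left(F,B \right)} = -6 + \left(0 \cdot 4 + \left(B + B\right)\right) = -6 + \left(0 + 2 B\right) = -6 + 2 B$)
$q{\left(144,199 \right)} + \frac{8030 - 1092}{-10446 - 7990} = \left(-6 + 2 \cdot 199\right) + \frac{8030 - 1092}{-10446 - 7990} = \left(-6 + 398\right) + \frac{6938}{-18436} = 392 + 6938 \left(- \frac{1}{18436}\right) = 392 - \frac{3469}{9218} = \frac{3609987}{9218}$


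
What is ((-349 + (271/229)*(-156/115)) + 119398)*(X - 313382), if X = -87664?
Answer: -1257324583943394/26335 ≈ -4.7744e+10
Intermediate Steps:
((-349 + (271/229)*(-156/115)) + 119398)*(X - 313382) = ((-349 + (271/229)*(-156/115)) + 119398)*(-87664 - 313382) = ((-349 + (271*(1/229))*(-156*1/115)) + 119398)*(-401046) = ((-349 + (271/229)*(-156/115)) + 119398)*(-401046) = ((-349 - 42276/26335) + 119398)*(-401046) = (-9233191/26335 + 119398)*(-401046) = (3135113139/26335)*(-401046) = -1257324583943394/26335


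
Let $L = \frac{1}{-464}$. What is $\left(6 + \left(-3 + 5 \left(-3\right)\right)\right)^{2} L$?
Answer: $- \frac{9}{29} \approx -0.31034$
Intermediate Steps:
$L = - \frac{1}{464} \approx -0.0021552$
$\left(6 + \left(-3 + 5 \left(-3\right)\right)\right)^{2} L = \left(6 + \left(-3 + 5 \left(-3\right)\right)\right)^{2} \left(- \frac{1}{464}\right) = \left(6 - 18\right)^{2} \left(- \frac{1}{464}\right) = \left(-12\right)^{2} \left(- \frac{1}{464}\right) = 144 \left(- \frac{1}{464}\right) = - \frac{9}{29}$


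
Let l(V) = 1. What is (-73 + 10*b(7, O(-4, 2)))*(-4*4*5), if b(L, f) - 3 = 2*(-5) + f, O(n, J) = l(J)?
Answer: 10640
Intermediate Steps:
O(n, J) = 1
b(L, f) = -7 + f (b(L, f) = 3 + (2*(-5) + f) = 3 + (-10 + f) = -7 + f)
(-73 + 10*b(7, O(-4, 2)))*(-4*4*5) = (-73 + 10*(-7 + 1))*(-4*4*5) = (-73 + 10*(-6))*(-16*5) = (-73 - 60)*(-80) = -133*(-80) = 10640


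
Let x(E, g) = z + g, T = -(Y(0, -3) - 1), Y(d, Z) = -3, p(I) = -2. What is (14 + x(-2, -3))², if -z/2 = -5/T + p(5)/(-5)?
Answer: 16129/100 ≈ 161.29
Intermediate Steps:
T = 4 (T = -(-3 - 1) = -1*(-4) = 4)
z = 17/10 (z = -2*(-5/4 - 2/(-5)) = -2*(-5*¼ - 2*(-⅕)) = -2*(-5/4 + ⅖) = -2*(-17/20) = 17/10 ≈ 1.7000)
x(E, g) = 17/10 + g
(14 + x(-2, -3))² = (14 + (17/10 - 3))² = (14 - 13/10)² = (127/10)² = 16129/100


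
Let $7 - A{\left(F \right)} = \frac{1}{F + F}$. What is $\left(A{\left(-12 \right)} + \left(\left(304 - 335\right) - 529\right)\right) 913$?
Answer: $- \frac{12116423}{24} \approx -5.0485 \cdot 10^{5}$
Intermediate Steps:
$A{\left(F \right)} = 7 - \frac{1}{2 F}$ ($A{\left(F \right)} = 7 - \frac{1}{F + F} = 7 - \frac{1}{2 F}$)
$\left(A{\left(-12 \right)} + \left(\left(304 - 335\right) - 529\right)\right) 913 = \left(\left(7 - \frac{1}{2 \left(-12\right)}\right) + \left(\left(304 - 335\right) - 529\right)\right) 913 = \left(\left(7 - - \frac{1}{24}\right) - 560\right) 913 = \left(\left(7 + \frac{1}{24}\right) - 560\right) 913 = \left(\frac{169}{24} - 560\right) 913 = \left(- \frac{13271}{24}\right) 913 = - \frac{12116423}{24}$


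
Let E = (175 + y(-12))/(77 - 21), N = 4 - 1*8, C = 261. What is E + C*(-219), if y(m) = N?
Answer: -3200733/56 ≈ -57156.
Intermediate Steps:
N = -4 (N = 4 - 8 = -4)
y(m) = -4
E = 171/56 (E = (175 - 4)/(77 - 21) = 171/56 ≈ 3.0536)
E + C*(-219) = 171/56 + 261*(-219) = 171/56 - 57159 = -3200733/56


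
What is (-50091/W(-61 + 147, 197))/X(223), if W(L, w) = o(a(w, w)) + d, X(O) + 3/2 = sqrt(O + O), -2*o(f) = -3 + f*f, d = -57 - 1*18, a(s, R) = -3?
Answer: 50091/23075 + 33394*sqrt(446)/23075 ≈ 32.734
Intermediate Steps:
d = -75 (d = -57 - 18 = -75)
o(f) = 3/2 - f**2/2 (o(f) = -(-3 + f*f)/2 = -(-3 + f**2)/2 = 3/2 - f**2/2)
X(O) = -3/2 + sqrt(2)*sqrt(O) (X(O) = -3/2 + sqrt(O + O) = -3/2 + sqrt(2*O) = -3/2 + sqrt(2)*sqrt(O))
W(L, w) = -78 (W(L, w) = (3/2 - 1/2*(-3)**2) - 75 = (3/2 - 1/2*9) - 75 = (3/2 - 9/2) - 75 = -3 - 75 = -78)
(-50091/W(-61 + 147, 197))/X(223) = (-50091/(-78))/(-3/2 + sqrt(2)*sqrt(223)) = (-50091*(-1/78))/(-3/2 + sqrt(446)) = 16697/(26*(-3/2 + sqrt(446)))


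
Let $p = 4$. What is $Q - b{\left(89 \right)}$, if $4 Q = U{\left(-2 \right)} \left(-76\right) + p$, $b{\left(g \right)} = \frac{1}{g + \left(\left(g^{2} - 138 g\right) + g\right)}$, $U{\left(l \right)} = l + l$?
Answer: $\frac{322092}{4183} \approx 77.0$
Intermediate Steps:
$U{\left(l \right)} = 2 l$
$b{\left(g \right)} = \frac{1}{g^{2} - 136 g}$ ($b{\left(g \right)} = \frac{1}{g + \left(g^{2} - 137 g\right)} = \frac{1}{g^{2} - 136 g}$)
$Q = 77$ ($Q = \frac{2 \left(-2\right) \left(-76\right) + 4}{4} = \frac{\left(-4\right) \left(-76\right) + 4}{4} = \frac{304 + 4}{4} = \frac{1}{4} \cdot 308 = 77$)
$Q - b{\left(89 \right)} = 77 - \frac{1}{89 \left(-136 + 89\right)} = 77 - \frac{1}{89 \left(-47\right)} = 77 - \frac{1}{89} \left(- \frac{1}{47}\right) = 77 - - \frac{1}{4183} = 77 + \frac{1}{4183} = \frac{322092}{4183}$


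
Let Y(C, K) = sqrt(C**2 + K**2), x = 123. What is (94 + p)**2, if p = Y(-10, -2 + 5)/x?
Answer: (11562 + sqrt(109))**2/15129 ≈ 8852.0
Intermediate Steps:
p = sqrt(109)/123 (p = sqrt((-10)**2 + (-2 + 5)**2)/123 = sqrt(100 + 3**2)*(1/123) = sqrt(100 + 9)*(1/123) = sqrt(109)*(1/123) = sqrt(109)/123 ≈ 0.084881)
(94 + p)**2 = (94 + sqrt(109)/123)**2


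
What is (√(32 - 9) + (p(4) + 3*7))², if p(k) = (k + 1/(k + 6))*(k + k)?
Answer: 72936/25 + 538*√23/5 ≈ 3433.5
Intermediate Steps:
p(k) = 2*k*(k + 1/(6 + k)) (p(k) = (k + 1/(6 + k))*(2*k) = 2*k*(k + 1/(6 + k)))
(√(32 - 9) + (p(4) + 3*7))² = (√(32 - 9) + (2*4*(1 + 4² + 6*4)/(6 + 4) + 3*7))² = (√23 + (2*4*(1 + 16 + 24)/10 + 21))² = (√23 + (2*4*(⅒)*41 + 21))² = (√23 + (164/5 + 21))² = (√23 + 269/5)² = (269/5 + √23)²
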